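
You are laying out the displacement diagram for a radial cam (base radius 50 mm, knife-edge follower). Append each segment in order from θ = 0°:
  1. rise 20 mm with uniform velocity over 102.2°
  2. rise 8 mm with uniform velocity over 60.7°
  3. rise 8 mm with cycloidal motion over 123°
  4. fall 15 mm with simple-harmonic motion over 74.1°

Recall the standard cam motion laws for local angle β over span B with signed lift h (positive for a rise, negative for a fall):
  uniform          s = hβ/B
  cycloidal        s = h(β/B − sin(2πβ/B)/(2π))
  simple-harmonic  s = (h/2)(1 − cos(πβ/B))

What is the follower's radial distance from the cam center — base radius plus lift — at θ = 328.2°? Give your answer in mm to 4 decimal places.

seg 1 [0°–102.2°] uniform, h=20: full span → s += 20 → s = 20.0000
seg 2 [102.2°–162.9°] uniform, h=8: full span → s += 8 → s = 28.0000
seg 3 [162.9°–285.9°] cycloidal, h=8: full span → s += 8 → s = 36.0000
seg 4 [285.9°–360°] simple-harmonic, h=-15: θ=328.2° here. β=42.3, B=74.1. -15/2·(1 − cos(π·0.5709)) = -9.1556 → s = 26.8444
radial distance = base radius + s = 50 + 26.8444 = 76.8444

76.8444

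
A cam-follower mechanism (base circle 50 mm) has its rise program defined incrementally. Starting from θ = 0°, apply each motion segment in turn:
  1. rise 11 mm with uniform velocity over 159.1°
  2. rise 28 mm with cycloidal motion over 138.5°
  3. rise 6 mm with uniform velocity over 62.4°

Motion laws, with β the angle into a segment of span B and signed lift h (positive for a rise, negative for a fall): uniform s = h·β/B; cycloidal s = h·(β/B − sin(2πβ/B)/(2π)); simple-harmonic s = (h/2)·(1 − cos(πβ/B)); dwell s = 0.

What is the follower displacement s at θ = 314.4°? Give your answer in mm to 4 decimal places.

seg 1 [0°–159.1°] uniform, h=11: full span → s += 11 → s = 11.0000
seg 2 [159.1°–297.6°] cycloidal, h=28: full span → s += 28 → s = 39.0000
seg 3 [297.6°–360°] uniform, h=6: θ=314.4° here. β=16.8, B=62.4. 6·16.8/62.4 = 1.6154 → s = 40.6154

40.6154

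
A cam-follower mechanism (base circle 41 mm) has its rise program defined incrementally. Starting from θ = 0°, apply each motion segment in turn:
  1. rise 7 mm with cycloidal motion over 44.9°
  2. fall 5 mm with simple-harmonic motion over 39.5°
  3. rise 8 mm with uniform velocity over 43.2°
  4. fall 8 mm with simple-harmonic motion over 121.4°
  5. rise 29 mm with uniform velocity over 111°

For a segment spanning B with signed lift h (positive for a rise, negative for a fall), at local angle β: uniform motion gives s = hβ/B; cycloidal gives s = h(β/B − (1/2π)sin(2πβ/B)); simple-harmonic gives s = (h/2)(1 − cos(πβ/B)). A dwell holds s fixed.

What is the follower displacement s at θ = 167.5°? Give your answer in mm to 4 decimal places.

seg 1 [0°–44.9°] cycloidal, h=7: full span → s += 7 → s = 7.0000
seg 2 [44.9°–84.4°] simple-harmonic, h=-5: full span → s += -5 → s = 2.0000
seg 3 [84.4°–127.6°] uniform, h=8: full span → s += 8 → s = 10.0000
seg 4 [127.6°–249°] simple-harmonic, h=-8: θ=167.5° here. β=39.9, B=121.4. -8/2·(1 − cos(π·0.3287)) = -1.9494 → s = 8.0506

8.0506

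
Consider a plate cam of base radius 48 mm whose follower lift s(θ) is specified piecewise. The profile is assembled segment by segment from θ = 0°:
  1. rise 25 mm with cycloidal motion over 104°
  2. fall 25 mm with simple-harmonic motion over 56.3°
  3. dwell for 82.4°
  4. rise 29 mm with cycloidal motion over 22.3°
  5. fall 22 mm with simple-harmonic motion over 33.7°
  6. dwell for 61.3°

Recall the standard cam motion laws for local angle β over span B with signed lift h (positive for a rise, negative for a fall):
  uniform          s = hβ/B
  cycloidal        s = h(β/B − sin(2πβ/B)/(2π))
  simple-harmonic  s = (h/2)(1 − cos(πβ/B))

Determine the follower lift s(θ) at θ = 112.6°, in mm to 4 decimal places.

seg 1 [0°–104°] cycloidal, h=25: full span → s += 25 → s = 25.0000
seg 2 [104°–160.3°] simple-harmonic, h=-25: θ=112.6° here. β=8.6, B=56.3. -25/2·(1 − cos(π·0.1528)) = -1.4119 → s = 23.5881

23.5881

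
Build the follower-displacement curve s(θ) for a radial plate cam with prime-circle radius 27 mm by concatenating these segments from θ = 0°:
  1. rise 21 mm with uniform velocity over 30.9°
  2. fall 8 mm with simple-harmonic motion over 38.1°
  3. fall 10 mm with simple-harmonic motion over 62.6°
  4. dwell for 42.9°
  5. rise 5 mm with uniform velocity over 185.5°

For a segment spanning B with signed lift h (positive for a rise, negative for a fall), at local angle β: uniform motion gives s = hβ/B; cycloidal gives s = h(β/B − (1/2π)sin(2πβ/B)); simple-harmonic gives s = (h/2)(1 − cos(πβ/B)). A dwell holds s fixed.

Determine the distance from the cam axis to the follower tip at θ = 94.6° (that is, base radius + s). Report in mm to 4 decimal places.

seg 1 [0°–30.9°] uniform, h=21: full span → s += 21 → s = 21.0000
seg 2 [30.9°–69°] simple-harmonic, h=-8: full span → s += -8 → s = 13.0000
seg 3 [69°–131.6°] simple-harmonic, h=-10: θ=94.6° here. β=25.6, B=62.6. -10/2·(1 − cos(π·0.4089)) = -3.5891 → s = 9.4109
radial distance = base radius + s = 27 + 9.4109 = 36.4109

36.4109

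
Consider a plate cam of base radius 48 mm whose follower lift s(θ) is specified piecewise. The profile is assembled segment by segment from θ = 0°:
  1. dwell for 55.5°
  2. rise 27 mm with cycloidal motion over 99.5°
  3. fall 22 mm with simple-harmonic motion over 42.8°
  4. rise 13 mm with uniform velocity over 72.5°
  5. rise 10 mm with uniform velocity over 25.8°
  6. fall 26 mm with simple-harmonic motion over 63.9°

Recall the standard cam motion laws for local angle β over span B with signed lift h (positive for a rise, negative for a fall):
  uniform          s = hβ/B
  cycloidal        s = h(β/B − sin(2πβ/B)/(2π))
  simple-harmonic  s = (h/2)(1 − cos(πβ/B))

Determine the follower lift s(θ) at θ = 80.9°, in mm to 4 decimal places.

seg 1 [0°–55.5°] dwell: s stays 0.0000
seg 2 [55.5°–155°] cycloidal, h=27: θ=80.9° here. β=25.4, B=99.5. 27·(0.2553 − sin(2π·0.2553)/(2π)) = 2.5976 → s = 2.5976

2.5976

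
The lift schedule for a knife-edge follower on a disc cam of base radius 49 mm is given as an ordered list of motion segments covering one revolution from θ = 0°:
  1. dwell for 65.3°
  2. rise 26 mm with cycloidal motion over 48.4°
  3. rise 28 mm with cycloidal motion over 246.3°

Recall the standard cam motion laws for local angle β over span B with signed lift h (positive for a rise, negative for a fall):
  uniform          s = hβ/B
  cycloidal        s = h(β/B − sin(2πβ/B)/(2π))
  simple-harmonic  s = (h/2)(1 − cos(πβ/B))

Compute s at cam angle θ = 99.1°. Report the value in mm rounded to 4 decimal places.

seg 1 [0°–65.3°] dwell: s stays 0.0000
seg 2 [65.3°–113.7°] cycloidal, h=26: θ=99.1° here. β=33.8, B=48.4. 26·(0.6983 − sin(2π·0.6983)/(2π)) = 22.0790 → s = 22.0790

22.0790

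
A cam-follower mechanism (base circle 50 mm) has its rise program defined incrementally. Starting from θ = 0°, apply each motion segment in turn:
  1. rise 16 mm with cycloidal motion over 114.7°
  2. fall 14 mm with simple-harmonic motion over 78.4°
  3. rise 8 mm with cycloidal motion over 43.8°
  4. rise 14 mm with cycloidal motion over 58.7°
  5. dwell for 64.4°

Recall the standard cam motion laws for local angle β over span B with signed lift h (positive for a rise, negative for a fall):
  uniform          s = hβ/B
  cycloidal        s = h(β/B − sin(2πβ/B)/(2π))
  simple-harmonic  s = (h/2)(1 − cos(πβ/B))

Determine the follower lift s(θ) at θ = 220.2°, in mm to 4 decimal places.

seg 1 [0°–114.7°] cycloidal, h=16: full span → s += 16 → s = 16.0000
seg 2 [114.7°–193.1°] simple-harmonic, h=-14: full span → s += -14 → s = 2.0000
seg 3 [193.1°–236.9°] cycloidal, h=8: θ=220.2° here. β=27.1, B=43.8. 8·(0.6187 − sin(2π·0.6187)/(2π)) = 5.8139 → s = 7.8139

7.8139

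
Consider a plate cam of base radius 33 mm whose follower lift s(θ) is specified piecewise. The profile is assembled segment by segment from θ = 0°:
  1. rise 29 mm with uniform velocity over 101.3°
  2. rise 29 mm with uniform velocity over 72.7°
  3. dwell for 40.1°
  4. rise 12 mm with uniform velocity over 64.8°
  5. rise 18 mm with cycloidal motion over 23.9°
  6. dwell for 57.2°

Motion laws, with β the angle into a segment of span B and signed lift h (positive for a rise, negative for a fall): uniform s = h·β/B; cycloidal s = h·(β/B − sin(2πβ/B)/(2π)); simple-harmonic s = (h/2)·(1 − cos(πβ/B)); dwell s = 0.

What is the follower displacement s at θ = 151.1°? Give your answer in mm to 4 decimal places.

seg 1 [0°–101.3°] uniform, h=29: full span → s += 29 → s = 29.0000
seg 2 [101.3°–174°] uniform, h=29: θ=151.1° here. β=49.8, B=72.7. 29·49.8/72.7 = 19.8652 → s = 48.8652

48.8652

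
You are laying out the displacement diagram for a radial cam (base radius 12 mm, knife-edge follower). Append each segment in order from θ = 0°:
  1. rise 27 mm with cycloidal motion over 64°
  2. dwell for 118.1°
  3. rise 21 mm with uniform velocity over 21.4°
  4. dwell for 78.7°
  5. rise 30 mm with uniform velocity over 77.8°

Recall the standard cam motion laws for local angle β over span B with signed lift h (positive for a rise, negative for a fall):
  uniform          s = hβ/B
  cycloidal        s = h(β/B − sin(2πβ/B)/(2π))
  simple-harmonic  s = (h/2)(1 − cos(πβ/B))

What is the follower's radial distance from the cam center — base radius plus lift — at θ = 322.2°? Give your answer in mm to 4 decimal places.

seg 1 [0°–64°] cycloidal, h=27: full span → s += 27 → s = 27.0000
seg 2 [64°–182.1°] dwell: s stays 27.0000
seg 3 [182.1°–203.5°] uniform, h=21: full span → s += 21 → s = 48.0000
seg 4 [203.5°–282.2°] dwell: s stays 48.0000
seg 5 [282.2°–360°] uniform, h=30: θ=322.2° here. β=40, B=77.8. 30·40/77.8 = 15.4242 → s = 63.4242
radial distance = base radius + s = 12 + 63.4242 = 75.4242

75.4242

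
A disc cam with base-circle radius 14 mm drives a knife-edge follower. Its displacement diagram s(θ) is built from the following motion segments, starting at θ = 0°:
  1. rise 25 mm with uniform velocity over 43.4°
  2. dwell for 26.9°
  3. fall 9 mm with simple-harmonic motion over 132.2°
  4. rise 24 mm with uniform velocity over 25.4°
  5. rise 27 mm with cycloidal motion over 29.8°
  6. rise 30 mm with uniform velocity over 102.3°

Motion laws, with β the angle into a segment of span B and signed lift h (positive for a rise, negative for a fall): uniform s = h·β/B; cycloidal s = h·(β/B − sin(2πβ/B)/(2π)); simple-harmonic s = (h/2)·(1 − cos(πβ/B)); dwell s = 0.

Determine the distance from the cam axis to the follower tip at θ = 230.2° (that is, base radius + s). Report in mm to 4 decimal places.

seg 1 [0°–43.4°] uniform, h=25: full span → s += 25 → s = 25.0000
seg 2 [43.4°–70.3°] dwell: s stays 25.0000
seg 3 [70.3°–202.5°] simple-harmonic, h=-9: full span → s += -9 → s = 16.0000
seg 4 [202.5°–227.9°] uniform, h=24: full span → s += 24 → s = 40.0000
seg 5 [227.9°–257.7°] cycloidal, h=27: θ=230.2° here. β=2.3, B=29.8. 27·(0.0772 − sin(2π·0.0772)/(2π)) = 0.0807 → s = 40.0807
radial distance = base radius + s = 14 + 40.0807 = 54.0807

54.0807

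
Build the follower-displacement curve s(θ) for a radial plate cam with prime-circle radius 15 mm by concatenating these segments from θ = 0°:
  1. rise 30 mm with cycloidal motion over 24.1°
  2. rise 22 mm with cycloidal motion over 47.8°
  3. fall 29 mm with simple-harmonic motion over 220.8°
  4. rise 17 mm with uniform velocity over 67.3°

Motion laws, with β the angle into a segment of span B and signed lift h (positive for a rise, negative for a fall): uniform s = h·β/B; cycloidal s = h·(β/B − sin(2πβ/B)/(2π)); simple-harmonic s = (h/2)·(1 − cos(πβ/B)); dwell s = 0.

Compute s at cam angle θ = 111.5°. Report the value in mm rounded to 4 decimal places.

seg 1 [0°–24.1°] cycloidal, h=30: full span → s += 30 → s = 30.0000
seg 2 [24.1°–71.9°] cycloidal, h=22: full span → s += 22 → s = 52.0000
seg 3 [71.9°–292.7°] simple-harmonic, h=-29: θ=111.5° here. β=39.6, B=220.8. -29/2·(1 − cos(π·0.1793)) = -2.2414 → s = 49.7586

49.7586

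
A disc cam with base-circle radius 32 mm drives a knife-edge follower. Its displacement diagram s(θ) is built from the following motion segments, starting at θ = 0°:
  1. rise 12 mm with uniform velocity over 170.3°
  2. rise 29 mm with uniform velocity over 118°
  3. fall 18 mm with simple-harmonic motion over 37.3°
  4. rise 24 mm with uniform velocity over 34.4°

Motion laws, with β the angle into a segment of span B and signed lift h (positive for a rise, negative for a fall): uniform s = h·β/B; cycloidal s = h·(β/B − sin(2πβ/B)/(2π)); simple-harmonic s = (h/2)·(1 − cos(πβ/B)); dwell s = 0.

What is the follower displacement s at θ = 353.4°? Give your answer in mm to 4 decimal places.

seg 1 [0°–170.3°] uniform, h=12: full span → s += 12 → s = 12.0000
seg 2 [170.3°–288.3°] uniform, h=29: full span → s += 29 → s = 41.0000
seg 3 [288.3°–325.6°] simple-harmonic, h=-18: full span → s += -18 → s = 23.0000
seg 4 [325.6°–360°] uniform, h=24: θ=353.4° here. β=27.8, B=34.4. 24·27.8/34.4 = 19.3953 → s = 42.3953

42.3953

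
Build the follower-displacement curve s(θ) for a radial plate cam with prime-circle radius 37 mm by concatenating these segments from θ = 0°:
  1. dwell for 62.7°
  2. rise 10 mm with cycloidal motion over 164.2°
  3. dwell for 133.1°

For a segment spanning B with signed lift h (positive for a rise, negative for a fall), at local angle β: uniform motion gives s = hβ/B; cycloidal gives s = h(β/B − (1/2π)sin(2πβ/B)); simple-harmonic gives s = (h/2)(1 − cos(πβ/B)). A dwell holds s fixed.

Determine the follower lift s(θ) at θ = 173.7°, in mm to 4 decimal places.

seg 1 [0°–62.7°] dwell: s stays 0.0000
seg 2 [62.7°–226.9°] cycloidal, h=10: θ=173.7° here. β=111, B=164.2. 10·(0.6760 − sin(2π·0.6760)/(2π)) = 8.1827 → s = 8.1827

8.1827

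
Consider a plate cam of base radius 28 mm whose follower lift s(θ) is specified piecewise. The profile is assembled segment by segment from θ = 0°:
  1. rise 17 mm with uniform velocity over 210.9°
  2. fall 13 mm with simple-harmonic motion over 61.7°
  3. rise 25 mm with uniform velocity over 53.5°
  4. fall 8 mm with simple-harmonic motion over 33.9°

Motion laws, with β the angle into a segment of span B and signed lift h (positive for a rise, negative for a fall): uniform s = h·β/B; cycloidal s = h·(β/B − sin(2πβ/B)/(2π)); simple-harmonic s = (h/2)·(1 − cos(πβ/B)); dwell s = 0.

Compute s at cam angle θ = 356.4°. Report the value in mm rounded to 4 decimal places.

seg 1 [0°–210.9°] uniform, h=17: full span → s += 17 → s = 17.0000
seg 2 [210.9°–272.6°] simple-harmonic, h=-13: full span → s += -13 → s = 4.0000
seg 3 [272.6°–326.1°] uniform, h=25: full span → s += 25 → s = 29.0000
seg 4 [326.1°–360°] simple-harmonic, h=-8: θ=356.4° here. β=30.3, B=33.9. -8/2·(1 − cos(π·0.8938)) = -7.7795 → s = 21.2205

21.2205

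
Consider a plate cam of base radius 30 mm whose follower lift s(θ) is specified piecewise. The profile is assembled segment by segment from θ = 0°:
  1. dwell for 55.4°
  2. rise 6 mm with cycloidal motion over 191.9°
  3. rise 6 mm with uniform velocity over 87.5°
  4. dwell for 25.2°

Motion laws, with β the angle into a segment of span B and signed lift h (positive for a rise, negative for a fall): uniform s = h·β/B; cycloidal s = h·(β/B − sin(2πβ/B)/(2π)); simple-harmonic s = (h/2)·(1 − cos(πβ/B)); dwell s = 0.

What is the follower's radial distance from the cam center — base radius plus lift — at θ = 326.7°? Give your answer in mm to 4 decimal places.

seg 1 [0°–55.4°] dwell: s stays 0.0000
seg 2 [55.4°–247.3°] cycloidal, h=6: full span → s += 6 → s = 6.0000
seg 3 [247.3°–334.8°] uniform, h=6: θ=326.7° here. β=79.4, B=87.5. 6·79.4/87.5 = 5.4446 → s = 11.4446
radial distance = base radius + s = 30 + 11.4446 = 41.4446

41.4446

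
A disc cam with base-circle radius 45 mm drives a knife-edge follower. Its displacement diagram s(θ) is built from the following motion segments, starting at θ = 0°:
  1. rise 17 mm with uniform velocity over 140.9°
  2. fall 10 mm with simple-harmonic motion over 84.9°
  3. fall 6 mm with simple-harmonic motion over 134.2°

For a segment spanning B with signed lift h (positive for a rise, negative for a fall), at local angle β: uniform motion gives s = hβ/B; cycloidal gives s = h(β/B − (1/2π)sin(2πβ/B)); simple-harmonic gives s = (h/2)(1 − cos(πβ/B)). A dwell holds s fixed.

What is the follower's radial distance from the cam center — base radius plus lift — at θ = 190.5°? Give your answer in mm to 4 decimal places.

seg 1 [0°–140.9°] uniform, h=17: full span → s += 17 → s = 17.0000
seg 2 [140.9°–225.8°] simple-harmonic, h=-10: θ=190.5° here. β=49.6, B=84.9. -10/2·(1 − cos(π·0.5842)) = -6.3075 → s = 10.6925
radial distance = base radius + s = 45 + 10.6925 = 55.6925

55.6925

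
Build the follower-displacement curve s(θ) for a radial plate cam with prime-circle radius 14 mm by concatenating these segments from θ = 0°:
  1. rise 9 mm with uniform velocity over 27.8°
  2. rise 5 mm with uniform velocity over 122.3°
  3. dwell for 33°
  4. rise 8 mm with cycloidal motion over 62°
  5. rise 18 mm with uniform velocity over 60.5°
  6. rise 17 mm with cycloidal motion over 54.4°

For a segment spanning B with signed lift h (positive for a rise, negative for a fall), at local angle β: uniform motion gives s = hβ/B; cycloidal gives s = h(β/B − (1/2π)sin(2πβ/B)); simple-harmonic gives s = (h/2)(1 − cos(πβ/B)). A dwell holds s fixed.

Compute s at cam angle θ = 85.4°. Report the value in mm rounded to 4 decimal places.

seg 1 [0°–27.8°] uniform, h=9: full span → s += 9 → s = 9.0000
seg 2 [27.8°–150.1°] uniform, h=5: θ=85.4° here. β=57.6, B=122.3. 5·57.6/122.3 = 2.3549 → s = 11.3549

11.3549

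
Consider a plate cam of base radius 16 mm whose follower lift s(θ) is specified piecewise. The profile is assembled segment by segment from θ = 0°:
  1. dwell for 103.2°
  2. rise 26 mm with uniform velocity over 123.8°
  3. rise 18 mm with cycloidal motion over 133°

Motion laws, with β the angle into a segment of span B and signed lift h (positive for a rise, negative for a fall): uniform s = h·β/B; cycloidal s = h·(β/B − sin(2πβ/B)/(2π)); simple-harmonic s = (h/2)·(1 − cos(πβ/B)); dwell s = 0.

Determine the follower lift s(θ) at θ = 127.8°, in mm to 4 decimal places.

seg 1 [0°–103.2°] dwell: s stays 0.0000
seg 2 [103.2°–227°] uniform, h=26: θ=127.8° here. β=24.6, B=123.8. 26·24.6/123.8 = 5.1664 → s = 5.1664

5.1664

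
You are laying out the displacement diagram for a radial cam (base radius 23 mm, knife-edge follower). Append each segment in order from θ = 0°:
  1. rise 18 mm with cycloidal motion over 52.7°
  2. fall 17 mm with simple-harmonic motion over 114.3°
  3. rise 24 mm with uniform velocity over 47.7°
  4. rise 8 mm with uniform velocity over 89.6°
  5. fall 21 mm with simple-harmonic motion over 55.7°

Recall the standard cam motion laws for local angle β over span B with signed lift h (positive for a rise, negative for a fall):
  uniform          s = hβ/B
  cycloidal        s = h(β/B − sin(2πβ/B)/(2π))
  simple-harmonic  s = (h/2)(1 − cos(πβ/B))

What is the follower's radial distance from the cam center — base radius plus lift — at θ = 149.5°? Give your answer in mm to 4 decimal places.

seg 1 [0°–52.7°] cycloidal, h=18: full span → s += 18 → s = 18.0000
seg 2 [52.7°–167°] simple-harmonic, h=-17: θ=149.5° here. β=96.8, B=114.3. -17/2·(1 − cos(π·0.8469)) = -16.0355 → s = 1.9645
radial distance = base radius + s = 23 + 1.9645 = 24.9645

24.9645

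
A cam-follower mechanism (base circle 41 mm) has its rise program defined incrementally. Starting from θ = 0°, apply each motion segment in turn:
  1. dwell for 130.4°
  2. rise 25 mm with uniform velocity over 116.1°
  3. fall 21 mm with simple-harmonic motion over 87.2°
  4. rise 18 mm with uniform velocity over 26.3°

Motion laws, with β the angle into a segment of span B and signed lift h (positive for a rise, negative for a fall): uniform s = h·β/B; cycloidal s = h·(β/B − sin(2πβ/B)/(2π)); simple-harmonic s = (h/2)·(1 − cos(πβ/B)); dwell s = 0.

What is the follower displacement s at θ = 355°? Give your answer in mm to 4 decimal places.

seg 1 [0°–130.4°] dwell: s stays 0.0000
seg 2 [130.4°–246.5°] uniform, h=25: full span → s += 25 → s = 25.0000
seg 3 [246.5°–333.7°] simple-harmonic, h=-21: full span → s += -21 → s = 4.0000
seg 4 [333.7°–360°] uniform, h=18: θ=355° here. β=21.3, B=26.3. 18·21.3/26.3 = 14.5779 → s = 18.5779

18.5779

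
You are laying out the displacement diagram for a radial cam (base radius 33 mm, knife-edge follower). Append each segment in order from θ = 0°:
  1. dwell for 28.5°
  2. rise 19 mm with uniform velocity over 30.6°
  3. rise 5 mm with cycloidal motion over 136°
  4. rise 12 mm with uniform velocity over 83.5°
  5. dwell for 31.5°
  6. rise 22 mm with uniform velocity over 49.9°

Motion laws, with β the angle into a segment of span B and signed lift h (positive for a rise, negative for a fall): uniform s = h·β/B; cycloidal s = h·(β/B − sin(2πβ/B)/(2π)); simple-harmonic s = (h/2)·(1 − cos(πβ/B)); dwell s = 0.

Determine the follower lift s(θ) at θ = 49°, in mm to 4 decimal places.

seg 1 [0°–28.5°] dwell: s stays 0.0000
seg 2 [28.5°–59.1°] uniform, h=19: θ=49° here. β=20.5, B=30.6. 19·20.5/30.6 = 12.7288 → s = 12.7288

12.7288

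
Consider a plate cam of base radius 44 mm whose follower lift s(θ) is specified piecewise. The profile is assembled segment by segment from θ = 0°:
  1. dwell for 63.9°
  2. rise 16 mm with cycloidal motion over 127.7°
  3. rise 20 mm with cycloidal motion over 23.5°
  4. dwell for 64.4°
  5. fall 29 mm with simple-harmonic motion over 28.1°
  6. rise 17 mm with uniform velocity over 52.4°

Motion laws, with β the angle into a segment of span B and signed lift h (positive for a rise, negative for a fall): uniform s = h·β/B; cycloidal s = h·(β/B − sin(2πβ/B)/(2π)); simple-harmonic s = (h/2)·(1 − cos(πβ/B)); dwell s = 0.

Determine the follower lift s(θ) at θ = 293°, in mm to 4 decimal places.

seg 1 [0°–63.9°] dwell: s stays 0.0000
seg 2 [63.9°–191.6°] cycloidal, h=16: full span → s += 16 → s = 16.0000
seg 3 [191.6°–215.1°] cycloidal, h=20: full span → s += 20 → s = 36.0000
seg 4 [215.1°–279.5°] dwell: s stays 36.0000
seg 5 [279.5°–307.6°] simple-harmonic, h=-29: θ=293° here. β=13.5, B=28.1. -29/2·(1 − cos(π·0.4804)) = -13.6090 → s = 22.3910

22.3910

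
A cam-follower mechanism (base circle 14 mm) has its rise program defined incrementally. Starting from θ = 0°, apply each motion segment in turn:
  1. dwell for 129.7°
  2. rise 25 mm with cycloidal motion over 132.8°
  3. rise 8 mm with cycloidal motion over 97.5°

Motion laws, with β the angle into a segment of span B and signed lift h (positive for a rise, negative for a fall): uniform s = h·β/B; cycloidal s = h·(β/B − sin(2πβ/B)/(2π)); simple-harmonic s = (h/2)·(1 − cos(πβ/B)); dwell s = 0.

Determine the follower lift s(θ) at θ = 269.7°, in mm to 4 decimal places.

seg 1 [0°–129.7°] dwell: s stays 0.0000
seg 2 [129.7°–262.5°] cycloidal, h=25: full span → s += 25 → s = 25.0000
seg 3 [262.5°–360°] cycloidal, h=8: θ=269.7° here. β=7.2, B=97.5. 8·(0.0738 − sin(2π·0.0738)/(2π)) = 0.0210 → s = 25.0210

25.0210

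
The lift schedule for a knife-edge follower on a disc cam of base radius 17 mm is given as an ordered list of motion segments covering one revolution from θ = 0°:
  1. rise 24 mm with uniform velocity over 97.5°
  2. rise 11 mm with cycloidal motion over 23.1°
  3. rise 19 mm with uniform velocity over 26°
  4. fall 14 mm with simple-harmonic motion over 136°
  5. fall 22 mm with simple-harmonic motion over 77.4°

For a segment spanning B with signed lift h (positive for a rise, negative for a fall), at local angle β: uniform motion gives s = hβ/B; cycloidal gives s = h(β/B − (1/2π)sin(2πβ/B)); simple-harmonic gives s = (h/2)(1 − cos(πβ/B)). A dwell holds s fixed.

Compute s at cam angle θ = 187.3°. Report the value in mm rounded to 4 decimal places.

seg 1 [0°–97.5°] uniform, h=24: full span → s += 24 → s = 24.0000
seg 2 [97.5°–120.6°] cycloidal, h=11: full span → s += 11 → s = 35.0000
seg 3 [120.6°–146.6°] uniform, h=19: full span → s += 19 → s = 54.0000
seg 4 [146.6°–282.6°] simple-harmonic, h=-14: θ=187.3° here. β=40.7, B=136. -14/2·(1 − cos(π·0.2993)) = -2.8724 → s = 51.1276

51.1276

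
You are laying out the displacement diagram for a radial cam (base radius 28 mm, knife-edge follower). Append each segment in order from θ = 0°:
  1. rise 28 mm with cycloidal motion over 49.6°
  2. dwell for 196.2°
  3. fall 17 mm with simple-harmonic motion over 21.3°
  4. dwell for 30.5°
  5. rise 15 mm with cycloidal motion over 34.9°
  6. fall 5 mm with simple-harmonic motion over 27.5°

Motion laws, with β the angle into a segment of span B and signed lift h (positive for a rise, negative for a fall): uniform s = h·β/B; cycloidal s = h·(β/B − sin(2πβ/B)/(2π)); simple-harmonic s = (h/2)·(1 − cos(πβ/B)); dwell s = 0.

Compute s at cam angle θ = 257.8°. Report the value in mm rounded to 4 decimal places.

seg 1 [0°–49.6°] cycloidal, h=28: full span → s += 28 → s = 28.0000
seg 2 [49.6°–245.8°] dwell: s stays 28.0000
seg 3 [245.8°–267.1°] simple-harmonic, h=-17: θ=257.8° here. β=12, B=21.3. -17/2·(1 − cos(π·0.5634)) = -10.1813 → s = 17.8187

17.8187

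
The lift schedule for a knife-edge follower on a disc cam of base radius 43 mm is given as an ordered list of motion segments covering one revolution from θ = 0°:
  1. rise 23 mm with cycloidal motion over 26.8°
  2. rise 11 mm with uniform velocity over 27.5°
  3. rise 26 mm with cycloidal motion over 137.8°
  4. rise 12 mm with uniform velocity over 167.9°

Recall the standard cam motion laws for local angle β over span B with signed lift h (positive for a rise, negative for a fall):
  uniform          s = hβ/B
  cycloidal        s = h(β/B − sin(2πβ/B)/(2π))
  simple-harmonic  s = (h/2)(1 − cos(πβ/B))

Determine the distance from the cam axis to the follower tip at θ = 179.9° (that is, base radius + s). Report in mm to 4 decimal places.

seg 1 [0°–26.8°] cycloidal, h=23: full span → s += 23 → s = 23.0000
seg 2 [26.8°–54.3°] uniform, h=11: full span → s += 11 → s = 34.0000
seg 3 [54.3°–192.1°] cycloidal, h=26: θ=179.9° here. β=125.6, B=137.8. 26·(0.9115 − sin(2π·0.9115)/(2π)) = 25.8831 → s = 59.8831
radial distance = base radius + s = 43 + 59.8831 = 102.8831

102.8831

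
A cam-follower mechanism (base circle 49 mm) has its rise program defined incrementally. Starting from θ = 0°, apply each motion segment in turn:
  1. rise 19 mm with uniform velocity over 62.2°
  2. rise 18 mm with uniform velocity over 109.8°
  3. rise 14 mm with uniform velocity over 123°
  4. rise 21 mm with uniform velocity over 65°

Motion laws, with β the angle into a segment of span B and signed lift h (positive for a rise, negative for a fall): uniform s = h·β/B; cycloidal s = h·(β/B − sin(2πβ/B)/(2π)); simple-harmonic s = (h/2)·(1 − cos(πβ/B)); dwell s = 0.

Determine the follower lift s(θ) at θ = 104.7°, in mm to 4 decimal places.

seg 1 [0°–62.2°] uniform, h=19: full span → s += 19 → s = 19.0000
seg 2 [62.2°–172°] uniform, h=18: θ=104.7° here. β=42.5, B=109.8. 18·42.5/109.8 = 6.9672 → s = 25.9672

25.9672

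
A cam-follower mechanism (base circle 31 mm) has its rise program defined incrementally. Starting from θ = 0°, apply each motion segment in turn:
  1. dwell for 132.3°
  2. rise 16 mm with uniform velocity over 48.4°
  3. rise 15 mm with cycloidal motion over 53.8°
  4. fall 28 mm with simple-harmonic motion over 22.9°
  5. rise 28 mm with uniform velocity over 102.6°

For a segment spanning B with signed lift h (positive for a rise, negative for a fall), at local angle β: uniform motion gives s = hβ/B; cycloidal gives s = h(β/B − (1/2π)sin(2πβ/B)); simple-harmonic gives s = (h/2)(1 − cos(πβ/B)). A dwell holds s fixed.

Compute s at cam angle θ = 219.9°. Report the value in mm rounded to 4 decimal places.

seg 1 [0°–132.3°] dwell: s stays 0.0000
seg 2 [132.3°–180.7°] uniform, h=16: full span → s += 16 → s = 16.0000
seg 3 [180.7°–234.5°] cycloidal, h=15: θ=219.9° here. β=39.2, B=53.8. 15·(0.7286 − sin(2π·0.7286)/(2π)) = 13.2952 → s = 29.2952

29.2952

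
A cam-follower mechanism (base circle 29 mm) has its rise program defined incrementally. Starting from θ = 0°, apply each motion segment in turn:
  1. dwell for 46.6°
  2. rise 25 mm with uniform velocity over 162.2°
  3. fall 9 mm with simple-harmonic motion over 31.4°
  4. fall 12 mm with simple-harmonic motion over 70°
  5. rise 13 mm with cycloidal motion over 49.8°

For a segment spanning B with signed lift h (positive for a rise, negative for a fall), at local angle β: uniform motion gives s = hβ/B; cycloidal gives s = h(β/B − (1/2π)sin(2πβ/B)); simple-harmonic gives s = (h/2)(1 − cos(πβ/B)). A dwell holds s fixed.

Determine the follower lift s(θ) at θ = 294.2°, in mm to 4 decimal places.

seg 1 [0°–46.6°] dwell: s stays 0.0000
seg 2 [46.6°–208.8°] uniform, h=25: full span → s += 25 → s = 25.0000
seg 3 [208.8°–240.2°] simple-harmonic, h=-9: full span → s += -9 → s = 16.0000
seg 4 [240.2°–310.2°] simple-harmonic, h=-12: θ=294.2° here. β=54, B=70. -12/2·(1 − cos(π·0.7714)) = -10.5184 → s = 5.4816

5.4816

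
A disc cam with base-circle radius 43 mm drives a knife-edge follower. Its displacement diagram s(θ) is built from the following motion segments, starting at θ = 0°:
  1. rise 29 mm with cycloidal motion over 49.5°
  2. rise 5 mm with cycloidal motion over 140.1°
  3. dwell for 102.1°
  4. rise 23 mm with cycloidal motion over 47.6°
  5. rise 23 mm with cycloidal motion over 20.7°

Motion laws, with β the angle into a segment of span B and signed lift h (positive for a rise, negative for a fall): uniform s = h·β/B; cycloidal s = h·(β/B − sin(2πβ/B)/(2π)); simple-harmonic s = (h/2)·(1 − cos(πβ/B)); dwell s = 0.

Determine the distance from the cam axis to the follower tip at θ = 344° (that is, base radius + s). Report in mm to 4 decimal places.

seg 1 [0°–49.5°] cycloidal, h=29: full span → s += 29 → s = 29.0000
seg 2 [49.5°–189.6°] cycloidal, h=5: full span → s += 5 → s = 34.0000
seg 3 [189.6°–291.7°] dwell: s stays 34.0000
seg 4 [291.7°–339.3°] cycloidal, h=23: full span → s += 23 → s = 57.0000
seg 5 [339.3°–360°] cycloidal, h=23: θ=344° here. β=4.7, B=20.7. 23·(0.2271 − sin(2π·0.2271)/(2π)) = 1.5996 → s = 58.5996
radial distance = base radius + s = 43 + 58.5996 = 101.5996

101.5996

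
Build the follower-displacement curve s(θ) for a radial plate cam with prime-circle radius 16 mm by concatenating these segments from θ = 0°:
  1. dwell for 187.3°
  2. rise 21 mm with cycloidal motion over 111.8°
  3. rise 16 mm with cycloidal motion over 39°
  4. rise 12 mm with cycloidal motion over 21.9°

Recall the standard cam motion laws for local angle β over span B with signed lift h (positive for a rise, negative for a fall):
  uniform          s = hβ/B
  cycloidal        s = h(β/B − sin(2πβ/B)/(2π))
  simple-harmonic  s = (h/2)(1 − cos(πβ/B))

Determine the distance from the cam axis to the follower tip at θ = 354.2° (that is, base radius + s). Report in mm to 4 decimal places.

seg 1 [0°–187.3°] dwell: s stays 0.0000
seg 2 [187.3°–299.1°] cycloidal, h=21: full span → s += 21 → s = 21.0000
seg 3 [299.1°–338.1°] cycloidal, h=16: full span → s += 16 → s = 37.0000
seg 4 [338.1°–360°] cycloidal, h=12: θ=354.2° here. β=16.1, B=21.9. 12·(0.7352 − sin(2π·0.7352)/(2π)) = 10.7235 → s = 47.7235
radial distance = base radius + s = 16 + 47.7235 = 63.7235

63.7235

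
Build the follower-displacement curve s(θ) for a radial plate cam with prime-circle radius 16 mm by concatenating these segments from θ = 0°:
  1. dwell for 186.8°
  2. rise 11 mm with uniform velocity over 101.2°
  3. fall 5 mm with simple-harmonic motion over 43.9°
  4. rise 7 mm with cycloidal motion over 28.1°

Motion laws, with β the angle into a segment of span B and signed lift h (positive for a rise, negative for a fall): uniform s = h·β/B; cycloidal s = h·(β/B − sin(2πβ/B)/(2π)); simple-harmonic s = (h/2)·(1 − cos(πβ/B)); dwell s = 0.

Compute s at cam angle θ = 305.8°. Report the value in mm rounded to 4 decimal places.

seg 1 [0°–186.8°] dwell: s stays 0.0000
seg 2 [186.8°–288°] uniform, h=11: full span → s += 11 → s = 11.0000
seg 3 [288°–331.9°] simple-harmonic, h=-5: θ=305.8° here. β=17.8, B=43.9. -5/2·(1 − cos(π·0.4055)) = -1.7684 → s = 9.2316

9.2316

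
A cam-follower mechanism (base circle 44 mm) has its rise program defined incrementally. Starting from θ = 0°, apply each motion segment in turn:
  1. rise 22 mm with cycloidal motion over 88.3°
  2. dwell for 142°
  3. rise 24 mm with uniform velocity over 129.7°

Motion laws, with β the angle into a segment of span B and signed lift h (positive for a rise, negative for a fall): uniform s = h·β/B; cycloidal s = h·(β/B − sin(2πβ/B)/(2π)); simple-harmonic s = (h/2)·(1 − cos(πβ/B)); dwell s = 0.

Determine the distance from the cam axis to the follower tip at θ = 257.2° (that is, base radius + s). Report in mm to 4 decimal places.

seg 1 [0°–88.3°] cycloidal, h=22: full span → s += 22 → s = 22.0000
seg 2 [88.3°–230.3°] dwell: s stays 22.0000
seg 3 [230.3°–360°] uniform, h=24: θ=257.2° here. β=26.9, B=129.7. 24·26.9/129.7 = 4.9776 → s = 26.9776
radial distance = base radius + s = 44 + 26.9776 = 70.9776

70.9776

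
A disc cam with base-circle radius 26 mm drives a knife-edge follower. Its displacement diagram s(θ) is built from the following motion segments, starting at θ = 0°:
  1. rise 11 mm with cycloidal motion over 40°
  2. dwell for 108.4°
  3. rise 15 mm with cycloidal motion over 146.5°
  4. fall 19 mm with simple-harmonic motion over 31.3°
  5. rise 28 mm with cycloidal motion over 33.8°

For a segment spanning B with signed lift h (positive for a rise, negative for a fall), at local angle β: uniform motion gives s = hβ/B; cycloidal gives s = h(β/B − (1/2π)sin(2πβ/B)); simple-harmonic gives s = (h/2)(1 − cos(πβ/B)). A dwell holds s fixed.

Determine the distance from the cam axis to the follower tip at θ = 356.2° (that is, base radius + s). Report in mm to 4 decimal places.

seg 1 [0°–40°] cycloidal, h=11: full span → s += 11 → s = 11.0000
seg 2 [40°–148.4°] dwell: s stays 11.0000
seg 3 [148.4°–294.9°] cycloidal, h=15: full span → s += 15 → s = 26.0000
seg 4 [294.9°–326.2°] simple-harmonic, h=-19: full span → s += -19 → s = 7.0000
seg 5 [326.2°–360°] cycloidal, h=28: θ=356.2° here. β=30, B=33.8. 28·(0.8876 − sin(2π·0.8876)/(2π)) = 27.7447 → s = 34.7447
radial distance = base radius + s = 26 + 34.7447 = 60.7447

60.7447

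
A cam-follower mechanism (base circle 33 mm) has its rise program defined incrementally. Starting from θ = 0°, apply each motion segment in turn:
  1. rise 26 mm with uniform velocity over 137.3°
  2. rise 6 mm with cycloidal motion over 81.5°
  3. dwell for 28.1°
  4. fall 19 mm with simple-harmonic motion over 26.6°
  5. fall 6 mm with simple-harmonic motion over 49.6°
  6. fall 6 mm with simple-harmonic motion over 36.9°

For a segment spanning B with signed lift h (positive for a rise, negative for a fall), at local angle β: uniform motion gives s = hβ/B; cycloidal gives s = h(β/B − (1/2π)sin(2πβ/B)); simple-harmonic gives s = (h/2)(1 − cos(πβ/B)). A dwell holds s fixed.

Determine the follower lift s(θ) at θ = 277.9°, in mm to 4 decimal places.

seg 1 [0°–137.3°] uniform, h=26: full span → s += 26 → s = 26.0000
seg 2 [137.3°–218.8°] cycloidal, h=6: full span → s += 6 → s = 32.0000
seg 3 [218.8°–246.9°] dwell: s stays 32.0000
seg 4 [246.9°–273.5°] simple-harmonic, h=-19: full span → s += -19 → s = 13.0000
seg 5 [273.5°–323.1°] simple-harmonic, h=-6: θ=277.9° here. β=4.4, B=49.6. -6/2·(1 − cos(π·0.0887)) = -0.1157 → s = 12.8843

12.8843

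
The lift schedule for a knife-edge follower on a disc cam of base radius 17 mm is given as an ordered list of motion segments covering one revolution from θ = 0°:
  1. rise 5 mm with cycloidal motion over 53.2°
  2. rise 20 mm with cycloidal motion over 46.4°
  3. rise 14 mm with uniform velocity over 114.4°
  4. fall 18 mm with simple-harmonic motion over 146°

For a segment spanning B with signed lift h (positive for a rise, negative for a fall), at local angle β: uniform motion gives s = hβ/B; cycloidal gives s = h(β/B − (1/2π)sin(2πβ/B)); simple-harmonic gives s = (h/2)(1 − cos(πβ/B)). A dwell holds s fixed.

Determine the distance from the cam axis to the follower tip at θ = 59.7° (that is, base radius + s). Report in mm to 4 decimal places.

seg 1 [0°–53.2°] cycloidal, h=5: full span → s += 5 → s = 5.0000
seg 2 [53.2°–99.6°] cycloidal, h=20: θ=59.7° here. β=6.5, B=46.4. 20·(0.1401 − sin(2π·0.1401)/(2π)) = 0.3480 → s = 5.3480
radial distance = base radius + s = 17 + 5.3480 = 22.3480

22.3480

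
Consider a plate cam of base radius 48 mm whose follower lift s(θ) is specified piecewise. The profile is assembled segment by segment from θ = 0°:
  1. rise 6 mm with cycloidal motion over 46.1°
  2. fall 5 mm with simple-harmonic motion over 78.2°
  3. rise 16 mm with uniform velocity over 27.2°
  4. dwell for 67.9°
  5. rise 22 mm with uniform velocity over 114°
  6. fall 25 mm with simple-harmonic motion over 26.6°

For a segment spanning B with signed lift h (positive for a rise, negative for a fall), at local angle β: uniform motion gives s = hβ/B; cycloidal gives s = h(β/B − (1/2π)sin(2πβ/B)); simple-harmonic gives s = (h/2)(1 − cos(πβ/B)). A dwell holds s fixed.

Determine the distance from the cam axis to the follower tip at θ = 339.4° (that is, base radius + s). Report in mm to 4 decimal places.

seg 1 [0°–46.1°] cycloidal, h=6: full span → s += 6 → s = 6.0000
seg 2 [46.1°–124.3°] simple-harmonic, h=-5: full span → s += -5 → s = 1.0000
seg 3 [124.3°–151.5°] uniform, h=16: full span → s += 16 → s = 17.0000
seg 4 [151.5°–219.4°] dwell: s stays 17.0000
seg 5 [219.4°–333.4°] uniform, h=22: full span → s += 22 → s = 39.0000
seg 6 [333.4°–360°] simple-harmonic, h=-25: θ=339.4° here. β=6, B=26.6. -25/2·(1 − cos(π·0.2256)) = -3.0093 → s = 35.9907
radial distance = base radius + s = 48 + 35.9907 = 83.9907

83.9907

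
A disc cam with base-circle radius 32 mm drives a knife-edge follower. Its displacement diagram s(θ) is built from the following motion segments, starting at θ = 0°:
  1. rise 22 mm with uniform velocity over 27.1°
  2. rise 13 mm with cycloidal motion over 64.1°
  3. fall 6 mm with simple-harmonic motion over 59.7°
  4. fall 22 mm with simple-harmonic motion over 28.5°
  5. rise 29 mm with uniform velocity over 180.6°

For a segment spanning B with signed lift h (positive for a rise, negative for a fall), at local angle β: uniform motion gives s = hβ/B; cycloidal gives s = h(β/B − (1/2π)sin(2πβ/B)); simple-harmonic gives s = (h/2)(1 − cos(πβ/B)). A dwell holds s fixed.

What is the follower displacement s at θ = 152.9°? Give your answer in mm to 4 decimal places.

seg 1 [0°–27.1°] uniform, h=22: full span → s += 22 → s = 22.0000
seg 2 [27.1°–91.2°] cycloidal, h=13: full span → s += 13 → s = 35.0000
seg 3 [91.2°–150.9°] simple-harmonic, h=-6: full span → s += -6 → s = 29.0000
seg 4 [150.9°–179.4°] simple-harmonic, h=-22: θ=152.9° here. β=2, B=28.5. -22/2·(1 − cos(π·0.0702)) = -0.2662 → s = 28.7338

28.7338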